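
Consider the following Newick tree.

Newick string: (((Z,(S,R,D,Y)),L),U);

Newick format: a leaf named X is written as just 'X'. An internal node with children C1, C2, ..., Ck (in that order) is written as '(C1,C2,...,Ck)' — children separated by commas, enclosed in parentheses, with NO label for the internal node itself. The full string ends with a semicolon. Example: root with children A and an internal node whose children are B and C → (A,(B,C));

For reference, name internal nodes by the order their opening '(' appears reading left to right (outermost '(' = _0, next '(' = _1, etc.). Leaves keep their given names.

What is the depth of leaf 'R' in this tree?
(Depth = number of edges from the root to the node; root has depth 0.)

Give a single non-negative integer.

Answer: 4

Derivation:
Newick: (((Z,(S,R,D,Y)),L),U);
Naming internals by '(' encounter order: outermost '(' = _0, next = _1, ...
Query node: R
Path from root: _0 -> _1 -> _2 -> _3 -> R
Depth of R: 4 (number of edges from root)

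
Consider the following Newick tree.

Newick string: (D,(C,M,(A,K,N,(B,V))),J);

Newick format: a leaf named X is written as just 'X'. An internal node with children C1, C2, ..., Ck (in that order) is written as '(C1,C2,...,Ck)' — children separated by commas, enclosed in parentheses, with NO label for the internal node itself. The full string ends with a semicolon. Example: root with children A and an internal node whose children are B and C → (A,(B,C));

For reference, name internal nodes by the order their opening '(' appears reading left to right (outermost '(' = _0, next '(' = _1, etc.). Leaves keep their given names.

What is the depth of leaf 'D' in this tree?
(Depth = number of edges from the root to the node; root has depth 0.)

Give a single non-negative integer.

Newick: (D,(C,M,(A,K,N,(B,V))),J);
Naming internals by '(' encounter order: outermost '(' = _0, next = _1, ...
Query node: D
Path from root: _0 -> D
Depth of D: 1 (number of edges from root)

Answer: 1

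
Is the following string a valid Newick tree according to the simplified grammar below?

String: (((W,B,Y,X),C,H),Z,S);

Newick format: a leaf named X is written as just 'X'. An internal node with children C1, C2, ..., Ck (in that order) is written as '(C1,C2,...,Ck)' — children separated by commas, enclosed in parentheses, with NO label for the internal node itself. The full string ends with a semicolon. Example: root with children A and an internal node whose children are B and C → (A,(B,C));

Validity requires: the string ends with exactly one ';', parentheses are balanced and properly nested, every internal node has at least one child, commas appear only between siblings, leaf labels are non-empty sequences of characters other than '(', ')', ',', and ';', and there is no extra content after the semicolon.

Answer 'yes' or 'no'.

Input: (((W,B,Y,X),C,H),Z,S);
Paren balance: 3 '(' vs 3 ')' OK
Ends with single ';': True
Full parse: OK
Valid: True

Answer: yes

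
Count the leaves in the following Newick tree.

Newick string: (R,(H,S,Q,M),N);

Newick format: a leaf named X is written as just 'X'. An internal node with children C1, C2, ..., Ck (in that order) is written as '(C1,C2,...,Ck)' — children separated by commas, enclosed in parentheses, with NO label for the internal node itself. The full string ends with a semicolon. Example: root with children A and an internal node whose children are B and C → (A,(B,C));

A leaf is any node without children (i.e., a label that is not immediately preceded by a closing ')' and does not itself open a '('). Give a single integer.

Answer: 6

Derivation:
Newick: (R,(H,S,Q,M),N);
Scan left-to-right; a leaf is any maximal label run not followed by '(':
  pos 1: leaf 'R' → count = 1
  pos 4: leaf 'H' → count = 2
  pos 6: leaf 'S' → count = 3
  pos 8: leaf 'Q' → count = 4
  pos 10: leaf 'M' → count = 5
  pos 13: leaf 'N' → count = 6
Total leaves: 6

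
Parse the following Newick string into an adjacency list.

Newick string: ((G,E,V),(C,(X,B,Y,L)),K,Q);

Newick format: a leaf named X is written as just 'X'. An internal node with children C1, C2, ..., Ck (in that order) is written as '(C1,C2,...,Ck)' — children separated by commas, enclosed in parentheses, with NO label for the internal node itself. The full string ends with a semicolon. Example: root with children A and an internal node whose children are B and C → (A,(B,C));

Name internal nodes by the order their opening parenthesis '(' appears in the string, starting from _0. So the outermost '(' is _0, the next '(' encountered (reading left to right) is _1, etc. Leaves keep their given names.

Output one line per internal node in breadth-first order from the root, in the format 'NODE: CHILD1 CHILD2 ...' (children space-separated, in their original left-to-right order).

Input: ((G,E,V),(C,(X,B,Y,L)),K,Q);
Scanning left-to-right, naming '(' by encounter order:
  pos 0: '(' -> open internal node _0 (depth 1)
  pos 1: '(' -> open internal node _1 (depth 2)
  pos 7: ')' -> close internal node _1 (now at depth 1)
  pos 9: '(' -> open internal node _2 (depth 2)
  pos 12: '(' -> open internal node _3 (depth 3)
  pos 20: ')' -> close internal node _3 (now at depth 2)
  pos 21: ')' -> close internal node _2 (now at depth 1)
  pos 26: ')' -> close internal node _0 (now at depth 0)
Total internal nodes: 4
BFS adjacency from root:
  _0: _1 _2 K Q
  _1: G E V
  _2: C _3
  _3: X B Y L

Answer: _0: _1 _2 K Q
_1: G E V
_2: C _3
_3: X B Y L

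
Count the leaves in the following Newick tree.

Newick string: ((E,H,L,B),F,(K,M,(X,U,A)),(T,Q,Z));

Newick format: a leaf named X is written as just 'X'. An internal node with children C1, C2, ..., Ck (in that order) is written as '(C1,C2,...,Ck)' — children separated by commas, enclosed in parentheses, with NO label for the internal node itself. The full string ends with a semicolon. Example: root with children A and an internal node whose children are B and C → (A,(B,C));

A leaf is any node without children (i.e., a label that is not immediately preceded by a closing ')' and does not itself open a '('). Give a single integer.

Answer: 13

Derivation:
Newick: ((E,H,L,B),F,(K,M,(X,U,A)),(T,Q,Z));
Scan left-to-right; a leaf is any maximal label run not followed by '(':
  pos 2: leaf 'E' → count = 1
  pos 4: leaf 'H' → count = 2
  pos 6: leaf 'L' → count = 3
  pos 8: leaf 'B' → count = 4
  pos 11: leaf 'F' → count = 5
  pos 14: leaf 'K' → count = 6
  pos 16: leaf 'M' → count = 7
  pos 19: leaf 'X' → count = 8
  pos 21: leaf 'U' → count = 9
  pos 23: leaf 'A' → count = 10
  pos 28: leaf 'T' → count = 11
  pos 30: leaf 'Q' → count = 12
  pos 32: leaf 'Z' → count = 13
Total leaves: 13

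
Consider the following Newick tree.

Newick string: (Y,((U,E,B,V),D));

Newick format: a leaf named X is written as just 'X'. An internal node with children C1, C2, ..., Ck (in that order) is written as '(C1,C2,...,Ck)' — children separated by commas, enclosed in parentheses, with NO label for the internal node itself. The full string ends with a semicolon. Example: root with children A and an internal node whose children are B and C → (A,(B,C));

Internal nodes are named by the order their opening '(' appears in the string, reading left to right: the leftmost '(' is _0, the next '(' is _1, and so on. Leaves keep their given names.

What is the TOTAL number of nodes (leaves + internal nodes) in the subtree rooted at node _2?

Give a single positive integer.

Newick: (Y,((U,E,B,V),D));
Locate _2: it is the '(' at position 4 (the 3rd '(' reading left to right).
Query: subtree rooted at _2
_2: subtree_size = 1 + 4
  U: subtree_size = 1 + 0
  E: subtree_size = 1 + 0
  B: subtree_size = 1 + 0
  V: subtree_size = 1 + 0
Total subtree size of _2: 5

Answer: 5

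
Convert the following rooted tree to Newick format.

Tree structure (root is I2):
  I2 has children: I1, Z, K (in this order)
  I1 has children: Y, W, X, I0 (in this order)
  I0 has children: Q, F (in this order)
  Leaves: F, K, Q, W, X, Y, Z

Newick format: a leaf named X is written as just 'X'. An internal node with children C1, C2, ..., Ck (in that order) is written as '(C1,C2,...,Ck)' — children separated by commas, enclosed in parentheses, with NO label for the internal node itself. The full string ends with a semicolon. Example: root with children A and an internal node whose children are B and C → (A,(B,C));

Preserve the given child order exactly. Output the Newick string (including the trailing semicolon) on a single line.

Answer: ((Y,W,X,(Q,F)),Z,K);

Derivation:
internal I2 with children ['I1', 'Z', 'K']
  internal I1 with children ['Y', 'W', 'X', 'I0']
    leaf 'Y' → 'Y'
    leaf 'W' → 'W'
    leaf 'X' → 'X'
    internal I0 with children ['Q', 'F']
      leaf 'Q' → 'Q'
      leaf 'F' → 'F'
    → '(Q,F)'
  → '(Y,W,X,(Q,F))'
  leaf 'Z' → 'Z'
  leaf 'K' → 'K'
→ '((Y,W,X,(Q,F)),Z,K)'
Final: ((Y,W,X,(Q,F)),Z,K);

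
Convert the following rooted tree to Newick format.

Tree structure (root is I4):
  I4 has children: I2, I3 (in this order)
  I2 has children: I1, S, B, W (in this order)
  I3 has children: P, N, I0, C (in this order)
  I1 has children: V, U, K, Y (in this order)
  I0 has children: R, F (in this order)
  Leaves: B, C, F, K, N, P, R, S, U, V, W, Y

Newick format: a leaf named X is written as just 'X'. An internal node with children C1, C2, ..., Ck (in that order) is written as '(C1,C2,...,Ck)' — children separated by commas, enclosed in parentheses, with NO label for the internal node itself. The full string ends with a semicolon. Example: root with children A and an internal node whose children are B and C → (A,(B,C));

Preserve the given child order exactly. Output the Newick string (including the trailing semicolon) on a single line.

internal I4 with children ['I2', 'I3']
  internal I2 with children ['I1', 'S', 'B', 'W']
    internal I1 with children ['V', 'U', 'K', 'Y']
      leaf 'V' → 'V'
      leaf 'U' → 'U'
      leaf 'K' → 'K'
      leaf 'Y' → 'Y'
    → '(V,U,K,Y)'
    leaf 'S' → 'S'
    leaf 'B' → 'B'
    leaf 'W' → 'W'
  → '((V,U,K,Y),S,B,W)'
  internal I3 with children ['P', 'N', 'I0', 'C']
    leaf 'P' → 'P'
    leaf 'N' → 'N'
    internal I0 with children ['R', 'F']
      leaf 'R' → 'R'
      leaf 'F' → 'F'
    → '(R,F)'
    leaf 'C' → 'C'
  → '(P,N,(R,F),C)'
→ '(((V,U,K,Y),S,B,W),(P,N,(R,F),C))'
Final: (((V,U,K,Y),S,B,W),(P,N,(R,F),C));

Answer: (((V,U,K,Y),S,B,W),(P,N,(R,F),C));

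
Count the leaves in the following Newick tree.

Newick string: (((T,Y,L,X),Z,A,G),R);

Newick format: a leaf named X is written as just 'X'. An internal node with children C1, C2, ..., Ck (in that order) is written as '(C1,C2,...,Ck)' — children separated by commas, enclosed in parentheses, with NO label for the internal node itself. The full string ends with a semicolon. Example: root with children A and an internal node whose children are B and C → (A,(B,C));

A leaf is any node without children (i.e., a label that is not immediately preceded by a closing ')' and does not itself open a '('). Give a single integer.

Answer: 8

Derivation:
Newick: (((T,Y,L,X),Z,A,G),R);
Scan left-to-right; a leaf is any maximal label run not followed by '(':
  pos 3: leaf 'T' → count = 1
  pos 5: leaf 'Y' → count = 2
  pos 7: leaf 'L' → count = 3
  pos 9: leaf 'X' → count = 4
  pos 12: leaf 'Z' → count = 5
  pos 14: leaf 'A' → count = 6
  pos 16: leaf 'G' → count = 7
  pos 19: leaf 'R' → count = 8
Total leaves: 8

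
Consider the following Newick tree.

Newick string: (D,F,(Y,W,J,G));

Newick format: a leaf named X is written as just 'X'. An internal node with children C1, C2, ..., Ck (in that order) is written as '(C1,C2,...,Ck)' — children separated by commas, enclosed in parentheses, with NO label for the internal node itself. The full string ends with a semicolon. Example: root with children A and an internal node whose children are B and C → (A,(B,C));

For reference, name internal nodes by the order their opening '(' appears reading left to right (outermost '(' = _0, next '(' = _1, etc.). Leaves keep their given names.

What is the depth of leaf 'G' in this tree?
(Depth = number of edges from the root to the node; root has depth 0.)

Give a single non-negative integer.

Newick: (D,F,(Y,W,J,G));
Naming internals by '(' encounter order: outermost '(' = _0, next = _1, ...
Query node: G
Path from root: _0 -> _1 -> G
Depth of G: 2 (number of edges from root)

Answer: 2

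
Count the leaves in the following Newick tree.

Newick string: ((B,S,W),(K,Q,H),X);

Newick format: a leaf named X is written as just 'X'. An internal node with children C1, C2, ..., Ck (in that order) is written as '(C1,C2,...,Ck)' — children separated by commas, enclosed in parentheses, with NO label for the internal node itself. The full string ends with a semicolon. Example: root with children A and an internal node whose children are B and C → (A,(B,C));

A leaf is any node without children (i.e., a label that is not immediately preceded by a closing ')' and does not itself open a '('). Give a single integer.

Newick: ((B,S,W),(K,Q,H),X);
Scan left-to-right; a leaf is any maximal label run not followed by '(':
  pos 2: leaf 'B' → count = 1
  pos 4: leaf 'S' → count = 2
  pos 6: leaf 'W' → count = 3
  pos 10: leaf 'K' → count = 4
  pos 12: leaf 'Q' → count = 5
  pos 14: leaf 'H' → count = 6
  pos 17: leaf 'X' → count = 7
Total leaves: 7

Answer: 7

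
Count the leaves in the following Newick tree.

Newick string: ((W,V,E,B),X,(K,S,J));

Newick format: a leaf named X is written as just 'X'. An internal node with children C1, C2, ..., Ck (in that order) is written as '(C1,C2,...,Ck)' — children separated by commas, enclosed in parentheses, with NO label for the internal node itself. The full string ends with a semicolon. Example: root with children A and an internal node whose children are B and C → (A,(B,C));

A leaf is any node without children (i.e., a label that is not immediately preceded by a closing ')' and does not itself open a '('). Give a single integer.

Answer: 8

Derivation:
Newick: ((W,V,E,B),X,(K,S,J));
Scan left-to-right; a leaf is any maximal label run not followed by '(':
  pos 2: leaf 'W' → count = 1
  pos 4: leaf 'V' → count = 2
  pos 6: leaf 'E' → count = 3
  pos 8: leaf 'B' → count = 4
  pos 11: leaf 'X' → count = 5
  pos 14: leaf 'K' → count = 6
  pos 16: leaf 'S' → count = 7
  pos 18: leaf 'J' → count = 8
Total leaves: 8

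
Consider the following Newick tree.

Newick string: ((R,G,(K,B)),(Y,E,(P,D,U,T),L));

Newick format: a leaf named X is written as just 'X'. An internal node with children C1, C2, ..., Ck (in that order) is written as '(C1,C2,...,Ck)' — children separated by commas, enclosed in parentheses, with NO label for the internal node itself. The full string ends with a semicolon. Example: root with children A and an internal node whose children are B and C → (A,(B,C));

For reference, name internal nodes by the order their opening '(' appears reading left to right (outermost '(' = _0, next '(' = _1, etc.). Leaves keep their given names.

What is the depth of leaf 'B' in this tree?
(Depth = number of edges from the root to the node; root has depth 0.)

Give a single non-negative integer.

Answer: 3

Derivation:
Newick: ((R,G,(K,B)),(Y,E,(P,D,U,T),L));
Naming internals by '(' encounter order: outermost '(' = _0, next = _1, ...
Query node: B
Path from root: _0 -> _1 -> _2 -> B
Depth of B: 3 (number of edges from root)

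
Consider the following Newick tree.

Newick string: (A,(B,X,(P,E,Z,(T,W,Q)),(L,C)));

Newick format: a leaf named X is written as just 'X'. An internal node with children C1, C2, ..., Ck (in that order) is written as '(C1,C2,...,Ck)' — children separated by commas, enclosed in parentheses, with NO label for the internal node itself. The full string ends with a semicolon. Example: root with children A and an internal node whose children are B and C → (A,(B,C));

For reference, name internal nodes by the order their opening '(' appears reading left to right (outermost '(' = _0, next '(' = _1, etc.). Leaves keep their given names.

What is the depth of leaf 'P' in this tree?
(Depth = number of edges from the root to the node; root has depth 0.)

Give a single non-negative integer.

Newick: (A,(B,X,(P,E,Z,(T,W,Q)),(L,C)));
Naming internals by '(' encounter order: outermost '(' = _0, next = _1, ...
Query node: P
Path from root: _0 -> _1 -> _2 -> P
Depth of P: 3 (number of edges from root)

Answer: 3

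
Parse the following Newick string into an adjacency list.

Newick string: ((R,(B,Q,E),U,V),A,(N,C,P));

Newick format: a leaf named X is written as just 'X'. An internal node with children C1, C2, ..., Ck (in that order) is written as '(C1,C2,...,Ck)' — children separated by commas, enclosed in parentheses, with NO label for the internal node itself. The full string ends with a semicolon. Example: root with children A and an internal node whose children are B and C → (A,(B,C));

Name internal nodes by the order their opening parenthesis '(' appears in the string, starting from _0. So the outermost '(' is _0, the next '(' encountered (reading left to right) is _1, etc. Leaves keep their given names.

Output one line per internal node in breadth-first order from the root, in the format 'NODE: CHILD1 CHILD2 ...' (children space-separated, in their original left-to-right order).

Answer: _0: _1 A _3
_1: R _2 U V
_3: N C P
_2: B Q E

Derivation:
Input: ((R,(B,Q,E),U,V),A,(N,C,P));
Scanning left-to-right, naming '(' by encounter order:
  pos 0: '(' -> open internal node _0 (depth 1)
  pos 1: '(' -> open internal node _1 (depth 2)
  pos 4: '(' -> open internal node _2 (depth 3)
  pos 10: ')' -> close internal node _2 (now at depth 2)
  pos 15: ')' -> close internal node _1 (now at depth 1)
  pos 19: '(' -> open internal node _3 (depth 2)
  pos 25: ')' -> close internal node _3 (now at depth 1)
  pos 26: ')' -> close internal node _0 (now at depth 0)
Total internal nodes: 4
BFS adjacency from root:
  _0: _1 A _3
  _1: R _2 U V
  _3: N C P
  _2: B Q E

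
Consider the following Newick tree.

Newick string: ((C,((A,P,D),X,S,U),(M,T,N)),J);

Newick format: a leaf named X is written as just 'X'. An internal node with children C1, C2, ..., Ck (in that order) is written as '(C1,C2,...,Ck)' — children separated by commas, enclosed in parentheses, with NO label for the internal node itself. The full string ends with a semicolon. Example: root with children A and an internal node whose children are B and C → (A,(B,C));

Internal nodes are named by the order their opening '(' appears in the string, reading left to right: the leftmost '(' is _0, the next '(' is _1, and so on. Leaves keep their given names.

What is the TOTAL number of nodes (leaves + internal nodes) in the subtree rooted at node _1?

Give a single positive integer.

Answer: 14

Derivation:
Newick: ((C,((A,P,D),X,S,U),(M,T,N)),J);
Locate _1: it is the '(' at position 1 (the 2nd '(' reading left to right).
Query: subtree rooted at _1
_1: subtree_size = 1 + 13
  C: subtree_size = 1 + 0
  _2: subtree_size = 1 + 7
    _3: subtree_size = 1 + 3
      A: subtree_size = 1 + 0
      P: subtree_size = 1 + 0
      D: subtree_size = 1 + 0
    X: subtree_size = 1 + 0
    S: subtree_size = 1 + 0
    U: subtree_size = 1 + 0
  _4: subtree_size = 1 + 3
    M: subtree_size = 1 + 0
    T: subtree_size = 1 + 0
    N: subtree_size = 1 + 0
Total subtree size of _1: 14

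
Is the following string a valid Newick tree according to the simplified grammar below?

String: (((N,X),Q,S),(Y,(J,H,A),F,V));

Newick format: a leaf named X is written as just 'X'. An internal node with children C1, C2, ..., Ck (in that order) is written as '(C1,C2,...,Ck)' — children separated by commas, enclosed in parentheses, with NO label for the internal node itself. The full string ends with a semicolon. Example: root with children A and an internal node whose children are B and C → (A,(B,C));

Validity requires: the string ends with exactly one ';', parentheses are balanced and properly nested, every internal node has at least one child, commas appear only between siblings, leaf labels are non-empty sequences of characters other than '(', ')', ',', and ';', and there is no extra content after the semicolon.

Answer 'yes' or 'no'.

Input: (((N,X),Q,S),(Y,(J,H,A),F,V));
Paren balance: 5 '(' vs 5 ')' OK
Ends with single ';': True
Full parse: OK
Valid: True

Answer: yes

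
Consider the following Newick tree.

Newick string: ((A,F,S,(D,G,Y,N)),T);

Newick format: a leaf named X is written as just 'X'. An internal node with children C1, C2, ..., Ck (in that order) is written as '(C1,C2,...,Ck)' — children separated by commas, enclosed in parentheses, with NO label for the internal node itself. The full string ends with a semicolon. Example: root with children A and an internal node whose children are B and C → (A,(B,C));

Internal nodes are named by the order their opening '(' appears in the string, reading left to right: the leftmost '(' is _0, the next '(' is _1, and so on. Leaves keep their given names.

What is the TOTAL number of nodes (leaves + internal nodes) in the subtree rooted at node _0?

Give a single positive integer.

Newick: ((A,F,S,(D,G,Y,N)),T);
Locate _0: it is the '(' at position 0 (the 1st '(' reading left to right).
Query: subtree rooted at _0
_0: subtree_size = 1 + 10
  _1: subtree_size = 1 + 8
    A: subtree_size = 1 + 0
    F: subtree_size = 1 + 0
    S: subtree_size = 1 + 0
    _2: subtree_size = 1 + 4
      D: subtree_size = 1 + 0
      G: subtree_size = 1 + 0
      Y: subtree_size = 1 + 0
      N: subtree_size = 1 + 0
  T: subtree_size = 1 + 0
Total subtree size of _0: 11

Answer: 11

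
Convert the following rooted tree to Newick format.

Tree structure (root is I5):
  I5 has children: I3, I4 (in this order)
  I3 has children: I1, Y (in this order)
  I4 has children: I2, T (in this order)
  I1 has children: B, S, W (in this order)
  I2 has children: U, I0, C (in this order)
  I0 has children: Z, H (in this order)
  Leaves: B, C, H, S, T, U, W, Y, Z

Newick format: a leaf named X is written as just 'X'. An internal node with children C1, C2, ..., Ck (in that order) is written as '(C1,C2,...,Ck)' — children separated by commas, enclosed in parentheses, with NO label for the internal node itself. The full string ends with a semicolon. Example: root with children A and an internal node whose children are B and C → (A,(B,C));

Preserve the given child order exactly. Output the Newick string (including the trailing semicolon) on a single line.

Answer: (((B,S,W),Y),((U,(Z,H),C),T));

Derivation:
internal I5 with children ['I3', 'I4']
  internal I3 with children ['I1', 'Y']
    internal I1 with children ['B', 'S', 'W']
      leaf 'B' → 'B'
      leaf 'S' → 'S'
      leaf 'W' → 'W'
    → '(B,S,W)'
    leaf 'Y' → 'Y'
  → '((B,S,W),Y)'
  internal I4 with children ['I2', 'T']
    internal I2 with children ['U', 'I0', 'C']
      leaf 'U' → 'U'
      internal I0 with children ['Z', 'H']
        leaf 'Z' → 'Z'
        leaf 'H' → 'H'
      → '(Z,H)'
      leaf 'C' → 'C'
    → '(U,(Z,H),C)'
    leaf 'T' → 'T'
  → '((U,(Z,H),C),T)'
→ '(((B,S,W),Y),((U,(Z,H),C),T))'
Final: (((B,S,W),Y),((U,(Z,H),C),T));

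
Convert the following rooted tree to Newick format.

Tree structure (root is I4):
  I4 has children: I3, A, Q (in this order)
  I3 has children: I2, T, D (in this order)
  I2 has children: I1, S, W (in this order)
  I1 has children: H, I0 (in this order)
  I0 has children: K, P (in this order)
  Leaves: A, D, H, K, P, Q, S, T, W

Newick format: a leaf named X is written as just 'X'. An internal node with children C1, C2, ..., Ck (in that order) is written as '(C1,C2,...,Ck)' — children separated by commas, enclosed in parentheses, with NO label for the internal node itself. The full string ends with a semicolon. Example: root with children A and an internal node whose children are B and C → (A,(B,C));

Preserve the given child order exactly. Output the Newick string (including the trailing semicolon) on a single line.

internal I4 with children ['I3', 'A', 'Q']
  internal I3 with children ['I2', 'T', 'D']
    internal I2 with children ['I1', 'S', 'W']
      internal I1 with children ['H', 'I0']
        leaf 'H' → 'H'
        internal I0 with children ['K', 'P']
          leaf 'K' → 'K'
          leaf 'P' → 'P'
        → '(K,P)'
      → '(H,(K,P))'
      leaf 'S' → 'S'
      leaf 'W' → 'W'
    → '((H,(K,P)),S,W)'
    leaf 'T' → 'T'
    leaf 'D' → 'D'
  → '(((H,(K,P)),S,W),T,D)'
  leaf 'A' → 'A'
  leaf 'Q' → 'Q'
→ '((((H,(K,P)),S,W),T,D),A,Q)'
Final: ((((H,(K,P)),S,W),T,D),A,Q);

Answer: ((((H,(K,P)),S,W),T,D),A,Q);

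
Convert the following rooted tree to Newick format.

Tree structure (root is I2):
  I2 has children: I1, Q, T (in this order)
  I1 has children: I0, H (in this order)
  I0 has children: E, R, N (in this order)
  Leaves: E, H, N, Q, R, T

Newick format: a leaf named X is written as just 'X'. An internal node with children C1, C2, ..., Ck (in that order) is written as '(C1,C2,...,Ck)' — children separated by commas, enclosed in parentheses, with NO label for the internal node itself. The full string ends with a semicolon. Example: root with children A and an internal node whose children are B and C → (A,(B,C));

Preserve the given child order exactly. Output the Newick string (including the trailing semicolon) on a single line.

internal I2 with children ['I1', 'Q', 'T']
  internal I1 with children ['I0', 'H']
    internal I0 with children ['E', 'R', 'N']
      leaf 'E' → 'E'
      leaf 'R' → 'R'
      leaf 'N' → 'N'
    → '(E,R,N)'
    leaf 'H' → 'H'
  → '((E,R,N),H)'
  leaf 'Q' → 'Q'
  leaf 'T' → 'T'
→ '(((E,R,N),H),Q,T)'
Final: (((E,R,N),H),Q,T);

Answer: (((E,R,N),H),Q,T);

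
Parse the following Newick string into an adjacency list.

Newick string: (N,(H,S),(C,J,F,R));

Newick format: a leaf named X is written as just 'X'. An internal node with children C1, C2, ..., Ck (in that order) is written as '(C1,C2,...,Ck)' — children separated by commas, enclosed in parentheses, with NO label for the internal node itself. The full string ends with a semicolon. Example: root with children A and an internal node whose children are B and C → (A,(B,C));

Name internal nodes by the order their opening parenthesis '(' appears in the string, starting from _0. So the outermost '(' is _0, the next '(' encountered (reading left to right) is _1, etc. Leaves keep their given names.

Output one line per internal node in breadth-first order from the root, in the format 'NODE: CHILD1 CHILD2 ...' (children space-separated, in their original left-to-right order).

Answer: _0: N _1 _2
_1: H S
_2: C J F R

Derivation:
Input: (N,(H,S),(C,J,F,R));
Scanning left-to-right, naming '(' by encounter order:
  pos 0: '(' -> open internal node _0 (depth 1)
  pos 3: '(' -> open internal node _1 (depth 2)
  pos 7: ')' -> close internal node _1 (now at depth 1)
  pos 9: '(' -> open internal node _2 (depth 2)
  pos 17: ')' -> close internal node _2 (now at depth 1)
  pos 18: ')' -> close internal node _0 (now at depth 0)
Total internal nodes: 3
BFS adjacency from root:
  _0: N _1 _2
  _1: H S
  _2: C J F R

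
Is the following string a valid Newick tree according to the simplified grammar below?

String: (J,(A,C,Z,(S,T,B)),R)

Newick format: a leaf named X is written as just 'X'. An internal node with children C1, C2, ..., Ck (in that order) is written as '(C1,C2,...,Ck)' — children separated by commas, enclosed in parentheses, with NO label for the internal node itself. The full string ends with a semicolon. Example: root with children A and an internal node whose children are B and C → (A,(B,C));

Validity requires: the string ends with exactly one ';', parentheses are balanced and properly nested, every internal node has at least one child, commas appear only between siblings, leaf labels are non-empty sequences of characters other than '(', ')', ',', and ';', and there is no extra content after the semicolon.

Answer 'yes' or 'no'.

Input: (J,(A,C,Z,(S,T,B)),R)
Paren balance: 3 '(' vs 3 ')' OK
Ends with single ';': False
Full parse: FAILS (must end with ;)
Valid: False

Answer: no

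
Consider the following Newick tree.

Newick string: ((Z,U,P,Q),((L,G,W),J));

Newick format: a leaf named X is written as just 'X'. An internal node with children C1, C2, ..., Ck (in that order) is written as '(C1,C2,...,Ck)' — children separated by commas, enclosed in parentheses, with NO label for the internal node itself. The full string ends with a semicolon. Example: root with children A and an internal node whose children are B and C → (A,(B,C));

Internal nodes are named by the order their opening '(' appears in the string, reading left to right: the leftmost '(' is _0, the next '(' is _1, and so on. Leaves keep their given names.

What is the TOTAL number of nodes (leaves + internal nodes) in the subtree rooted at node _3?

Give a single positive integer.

Answer: 4

Derivation:
Newick: ((Z,U,P,Q),((L,G,W),J));
Locate _3: it is the '(' at position 12 (the 4th '(' reading left to right).
Query: subtree rooted at _3
_3: subtree_size = 1 + 3
  L: subtree_size = 1 + 0
  G: subtree_size = 1 + 0
  W: subtree_size = 1 + 0
Total subtree size of _3: 4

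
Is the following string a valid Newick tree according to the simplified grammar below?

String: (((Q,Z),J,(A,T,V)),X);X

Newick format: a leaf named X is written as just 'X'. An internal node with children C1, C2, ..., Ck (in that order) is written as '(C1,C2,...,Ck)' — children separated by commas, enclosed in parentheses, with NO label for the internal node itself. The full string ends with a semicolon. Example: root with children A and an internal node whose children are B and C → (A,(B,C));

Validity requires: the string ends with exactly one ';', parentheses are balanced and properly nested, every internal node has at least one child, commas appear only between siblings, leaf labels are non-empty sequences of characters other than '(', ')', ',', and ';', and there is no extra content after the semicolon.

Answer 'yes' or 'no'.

Answer: no

Derivation:
Input: (((Q,Z),J,(A,T,V)),X);X
Paren balance: 4 '(' vs 4 ')' OK
Ends with single ';': False
Full parse: FAILS (must end with ;)
Valid: False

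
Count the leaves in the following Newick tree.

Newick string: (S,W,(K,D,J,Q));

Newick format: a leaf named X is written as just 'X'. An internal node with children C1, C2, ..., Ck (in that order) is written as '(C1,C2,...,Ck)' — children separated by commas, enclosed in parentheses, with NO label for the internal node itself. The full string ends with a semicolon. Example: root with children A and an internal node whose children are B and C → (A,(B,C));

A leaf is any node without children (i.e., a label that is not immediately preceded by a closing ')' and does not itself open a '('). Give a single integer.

Answer: 6

Derivation:
Newick: (S,W,(K,D,J,Q));
Scan left-to-right; a leaf is any maximal label run not followed by '(':
  pos 1: leaf 'S' → count = 1
  pos 3: leaf 'W' → count = 2
  pos 6: leaf 'K' → count = 3
  pos 8: leaf 'D' → count = 4
  pos 10: leaf 'J' → count = 5
  pos 12: leaf 'Q' → count = 6
Total leaves: 6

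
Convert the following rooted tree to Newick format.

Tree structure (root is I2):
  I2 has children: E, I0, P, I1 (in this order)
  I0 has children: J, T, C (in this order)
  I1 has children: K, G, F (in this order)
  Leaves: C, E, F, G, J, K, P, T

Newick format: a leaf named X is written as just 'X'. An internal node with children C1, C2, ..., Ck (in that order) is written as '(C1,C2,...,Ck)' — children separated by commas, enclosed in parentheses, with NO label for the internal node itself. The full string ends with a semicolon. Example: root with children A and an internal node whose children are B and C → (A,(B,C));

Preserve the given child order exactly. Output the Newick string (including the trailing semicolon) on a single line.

internal I2 with children ['E', 'I0', 'P', 'I1']
  leaf 'E' → 'E'
  internal I0 with children ['J', 'T', 'C']
    leaf 'J' → 'J'
    leaf 'T' → 'T'
    leaf 'C' → 'C'
  → '(J,T,C)'
  leaf 'P' → 'P'
  internal I1 with children ['K', 'G', 'F']
    leaf 'K' → 'K'
    leaf 'G' → 'G'
    leaf 'F' → 'F'
  → '(K,G,F)'
→ '(E,(J,T,C),P,(K,G,F))'
Final: (E,(J,T,C),P,(K,G,F));

Answer: (E,(J,T,C),P,(K,G,F));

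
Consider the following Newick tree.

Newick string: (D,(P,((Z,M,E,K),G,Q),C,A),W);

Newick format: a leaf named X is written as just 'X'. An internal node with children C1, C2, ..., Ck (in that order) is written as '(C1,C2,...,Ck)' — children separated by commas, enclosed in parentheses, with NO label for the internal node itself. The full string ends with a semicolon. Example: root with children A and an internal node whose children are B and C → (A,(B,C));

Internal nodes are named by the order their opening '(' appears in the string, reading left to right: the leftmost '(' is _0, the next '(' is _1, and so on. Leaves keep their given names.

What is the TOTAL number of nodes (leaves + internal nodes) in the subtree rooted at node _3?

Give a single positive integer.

Newick: (D,(P,((Z,M,E,K),G,Q),C,A),W);
Locate _3: it is the '(' at position 7 (the 4th '(' reading left to right).
Query: subtree rooted at _3
_3: subtree_size = 1 + 4
  Z: subtree_size = 1 + 0
  M: subtree_size = 1 + 0
  E: subtree_size = 1 + 0
  K: subtree_size = 1 + 0
Total subtree size of _3: 5

Answer: 5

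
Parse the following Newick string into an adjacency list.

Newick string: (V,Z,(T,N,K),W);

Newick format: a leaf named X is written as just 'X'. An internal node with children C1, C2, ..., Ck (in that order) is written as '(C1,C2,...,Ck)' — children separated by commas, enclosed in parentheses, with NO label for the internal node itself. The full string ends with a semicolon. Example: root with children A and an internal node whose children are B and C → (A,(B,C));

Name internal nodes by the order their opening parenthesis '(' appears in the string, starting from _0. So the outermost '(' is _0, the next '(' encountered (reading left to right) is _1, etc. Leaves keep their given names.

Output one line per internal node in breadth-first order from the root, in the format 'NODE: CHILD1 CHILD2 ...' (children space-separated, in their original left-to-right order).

Input: (V,Z,(T,N,K),W);
Scanning left-to-right, naming '(' by encounter order:
  pos 0: '(' -> open internal node _0 (depth 1)
  pos 5: '(' -> open internal node _1 (depth 2)
  pos 11: ')' -> close internal node _1 (now at depth 1)
  pos 14: ')' -> close internal node _0 (now at depth 0)
Total internal nodes: 2
BFS adjacency from root:
  _0: V Z _1 W
  _1: T N K

Answer: _0: V Z _1 W
_1: T N K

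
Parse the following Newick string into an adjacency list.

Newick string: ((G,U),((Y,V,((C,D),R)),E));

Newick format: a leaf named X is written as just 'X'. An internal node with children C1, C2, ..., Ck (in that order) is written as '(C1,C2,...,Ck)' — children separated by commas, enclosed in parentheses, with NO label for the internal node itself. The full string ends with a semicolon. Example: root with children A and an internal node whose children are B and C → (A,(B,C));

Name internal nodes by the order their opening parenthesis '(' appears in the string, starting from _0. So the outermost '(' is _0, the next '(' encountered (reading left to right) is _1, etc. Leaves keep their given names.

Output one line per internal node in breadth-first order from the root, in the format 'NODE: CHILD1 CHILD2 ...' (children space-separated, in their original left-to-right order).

Answer: _0: _1 _2
_1: G U
_2: _3 E
_3: Y V _4
_4: _5 R
_5: C D

Derivation:
Input: ((G,U),((Y,V,((C,D),R)),E));
Scanning left-to-right, naming '(' by encounter order:
  pos 0: '(' -> open internal node _0 (depth 1)
  pos 1: '(' -> open internal node _1 (depth 2)
  pos 5: ')' -> close internal node _1 (now at depth 1)
  pos 7: '(' -> open internal node _2 (depth 2)
  pos 8: '(' -> open internal node _3 (depth 3)
  pos 13: '(' -> open internal node _4 (depth 4)
  pos 14: '(' -> open internal node _5 (depth 5)
  pos 18: ')' -> close internal node _5 (now at depth 4)
  pos 21: ')' -> close internal node _4 (now at depth 3)
  pos 22: ')' -> close internal node _3 (now at depth 2)
  pos 25: ')' -> close internal node _2 (now at depth 1)
  pos 26: ')' -> close internal node _0 (now at depth 0)
Total internal nodes: 6
BFS adjacency from root:
  _0: _1 _2
  _1: G U
  _2: _3 E
  _3: Y V _4
  _4: _5 R
  _5: C D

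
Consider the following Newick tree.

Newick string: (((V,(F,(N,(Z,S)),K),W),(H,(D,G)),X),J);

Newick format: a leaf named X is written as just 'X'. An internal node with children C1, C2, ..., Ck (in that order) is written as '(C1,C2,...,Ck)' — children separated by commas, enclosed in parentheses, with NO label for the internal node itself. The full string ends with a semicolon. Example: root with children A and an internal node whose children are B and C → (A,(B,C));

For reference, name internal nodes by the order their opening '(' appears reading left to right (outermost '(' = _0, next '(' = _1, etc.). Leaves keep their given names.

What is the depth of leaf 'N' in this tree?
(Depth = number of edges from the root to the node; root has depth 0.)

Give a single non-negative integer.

Answer: 5

Derivation:
Newick: (((V,(F,(N,(Z,S)),K),W),(H,(D,G)),X),J);
Naming internals by '(' encounter order: outermost '(' = _0, next = _1, ...
Query node: N
Path from root: _0 -> _1 -> _2 -> _3 -> _4 -> N
Depth of N: 5 (number of edges from root)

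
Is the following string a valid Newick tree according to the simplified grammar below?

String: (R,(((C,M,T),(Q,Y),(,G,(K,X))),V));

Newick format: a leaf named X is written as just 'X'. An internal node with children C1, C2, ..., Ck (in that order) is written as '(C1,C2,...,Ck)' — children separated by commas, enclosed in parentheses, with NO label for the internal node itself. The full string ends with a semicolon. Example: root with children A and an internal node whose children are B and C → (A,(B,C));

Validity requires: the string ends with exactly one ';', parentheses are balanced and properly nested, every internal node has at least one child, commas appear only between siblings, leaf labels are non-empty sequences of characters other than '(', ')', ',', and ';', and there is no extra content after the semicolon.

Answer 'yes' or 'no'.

Input: (R,(((C,M,T),(Q,Y),(,G,(K,X))),V));
Paren balance: 7 '(' vs 7 ')' OK
Ends with single ';': True
Full parse: FAILS (empty leaf label at pos 20)
Valid: False

Answer: no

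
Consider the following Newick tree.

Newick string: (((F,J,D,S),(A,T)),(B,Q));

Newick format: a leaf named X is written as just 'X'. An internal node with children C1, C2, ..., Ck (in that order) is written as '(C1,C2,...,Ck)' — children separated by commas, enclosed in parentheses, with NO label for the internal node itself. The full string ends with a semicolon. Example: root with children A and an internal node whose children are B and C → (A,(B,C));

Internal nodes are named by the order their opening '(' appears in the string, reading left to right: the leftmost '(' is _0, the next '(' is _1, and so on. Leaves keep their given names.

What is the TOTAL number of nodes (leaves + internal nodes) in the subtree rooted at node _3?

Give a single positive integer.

Answer: 3

Derivation:
Newick: (((F,J,D,S),(A,T)),(B,Q));
Locate _3: it is the '(' at position 12 (the 4th '(' reading left to right).
Query: subtree rooted at _3
_3: subtree_size = 1 + 2
  A: subtree_size = 1 + 0
  T: subtree_size = 1 + 0
Total subtree size of _3: 3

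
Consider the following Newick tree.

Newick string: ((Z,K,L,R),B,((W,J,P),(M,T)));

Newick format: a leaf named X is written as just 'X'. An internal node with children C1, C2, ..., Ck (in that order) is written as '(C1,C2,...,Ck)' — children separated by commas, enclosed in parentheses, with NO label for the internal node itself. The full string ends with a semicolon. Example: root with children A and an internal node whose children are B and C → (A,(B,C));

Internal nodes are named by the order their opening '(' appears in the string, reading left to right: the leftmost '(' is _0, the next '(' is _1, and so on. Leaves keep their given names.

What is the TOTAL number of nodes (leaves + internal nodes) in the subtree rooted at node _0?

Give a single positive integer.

Newick: ((Z,K,L,R),B,((W,J,P),(M,T)));
Locate _0: it is the '(' at position 0 (the 1st '(' reading left to right).
Query: subtree rooted at _0
_0: subtree_size = 1 + 14
  _1: subtree_size = 1 + 4
    Z: subtree_size = 1 + 0
    K: subtree_size = 1 + 0
    L: subtree_size = 1 + 0
    R: subtree_size = 1 + 0
  B: subtree_size = 1 + 0
  _2: subtree_size = 1 + 7
    _3: subtree_size = 1 + 3
      W: subtree_size = 1 + 0
      J: subtree_size = 1 + 0
      P: subtree_size = 1 + 0
    _4: subtree_size = 1 + 2
      M: subtree_size = 1 + 0
      T: subtree_size = 1 + 0
Total subtree size of _0: 15

Answer: 15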